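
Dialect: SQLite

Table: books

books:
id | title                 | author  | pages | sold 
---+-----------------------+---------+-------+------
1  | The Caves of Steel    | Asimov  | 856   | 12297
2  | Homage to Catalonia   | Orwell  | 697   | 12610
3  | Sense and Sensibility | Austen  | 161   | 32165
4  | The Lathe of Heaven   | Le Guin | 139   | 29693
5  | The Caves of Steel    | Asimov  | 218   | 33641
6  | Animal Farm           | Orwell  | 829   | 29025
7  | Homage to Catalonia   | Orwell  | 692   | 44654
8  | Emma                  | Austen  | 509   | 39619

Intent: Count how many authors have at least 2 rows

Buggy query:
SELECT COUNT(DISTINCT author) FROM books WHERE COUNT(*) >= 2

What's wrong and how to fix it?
Bug: COUNT(*) cannot appear in WHERE; the per-group count doesn't exist yet

Fix: Group first with HAVING COUNT(*) >= 2, then COUNT the resulting groups

Corrected query:
SELECT COUNT(*) FROM (SELECT author FROM books GROUP BY author HAVING COUNT(*) >= 2)

Result:
COUNT(*)
--------
3       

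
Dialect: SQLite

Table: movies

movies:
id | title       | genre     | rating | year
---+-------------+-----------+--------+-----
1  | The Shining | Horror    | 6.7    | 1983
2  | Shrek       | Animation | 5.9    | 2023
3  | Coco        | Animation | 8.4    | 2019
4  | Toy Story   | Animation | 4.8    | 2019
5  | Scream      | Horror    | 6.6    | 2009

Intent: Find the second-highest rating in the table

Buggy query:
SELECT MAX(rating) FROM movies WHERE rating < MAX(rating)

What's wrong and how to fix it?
Bug: The inner MAX is an aggregate inside WHERE, which is not allowed

Fix: Put the inner MAX in a scalar subquery

Corrected query:
SELECT MAX(rating) FROM movies WHERE rating < (SELECT MAX(rating) FROM movies)

Result:
MAX(rating)
-----------
6.7        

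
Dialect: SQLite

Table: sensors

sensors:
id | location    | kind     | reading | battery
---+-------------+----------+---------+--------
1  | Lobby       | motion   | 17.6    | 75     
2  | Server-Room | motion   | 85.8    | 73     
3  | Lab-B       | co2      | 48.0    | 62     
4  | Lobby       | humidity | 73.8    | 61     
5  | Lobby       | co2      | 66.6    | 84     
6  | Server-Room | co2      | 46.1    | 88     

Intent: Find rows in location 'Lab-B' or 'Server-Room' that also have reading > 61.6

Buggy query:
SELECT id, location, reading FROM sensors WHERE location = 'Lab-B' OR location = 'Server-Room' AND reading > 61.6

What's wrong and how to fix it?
Bug: Without parentheses, AND is evaluated before OR, so the reading filter only applies to the 'Server-Room' branch

Fix: Add parentheses around the OR so the AND applies to both alternatives

Corrected query:
SELECT id, location, reading FROM sensors WHERE (location = 'Lab-B' OR location = 'Server-Room') AND reading > 61.6

Result:
id | location    | reading
---+-------------+--------
2  | Server-Room | 85.8   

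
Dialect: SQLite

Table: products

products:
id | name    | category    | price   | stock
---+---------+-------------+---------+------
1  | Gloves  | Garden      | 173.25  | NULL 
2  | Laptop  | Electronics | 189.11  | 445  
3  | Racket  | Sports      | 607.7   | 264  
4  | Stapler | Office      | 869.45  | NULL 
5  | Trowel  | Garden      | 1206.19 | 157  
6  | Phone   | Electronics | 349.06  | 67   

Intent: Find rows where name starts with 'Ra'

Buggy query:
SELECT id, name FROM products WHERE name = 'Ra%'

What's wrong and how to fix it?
Bug: Wildcards only work with LIKE; '=' treats '%' as a literal character

Fix: Use LIKE for wildcard pattern matching

Corrected query:
SELECT id, name FROM products WHERE name LIKE 'Ra%'

Result:
id | name  
---+-------
3  | Racket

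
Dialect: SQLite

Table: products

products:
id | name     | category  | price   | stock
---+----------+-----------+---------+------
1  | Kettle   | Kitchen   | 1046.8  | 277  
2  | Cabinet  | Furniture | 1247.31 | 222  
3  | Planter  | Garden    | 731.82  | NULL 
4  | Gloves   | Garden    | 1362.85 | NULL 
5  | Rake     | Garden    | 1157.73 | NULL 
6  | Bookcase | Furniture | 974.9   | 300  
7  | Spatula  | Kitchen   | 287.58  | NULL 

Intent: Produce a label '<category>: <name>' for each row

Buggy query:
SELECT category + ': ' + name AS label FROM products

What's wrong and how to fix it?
Bug: '+' is numeric addition; on text columns SQLite converts them to 0 instead of concatenating

Fix: Use the || operator for string concatenation

Corrected query:
SELECT category || ': ' || name AS label FROM products

Result:
label              
-------------------
Kitchen: Kettle    
Furniture: Cabinet 
Garden: Planter    
Garden: Gloves     
Garden: Rake       
Furniture: Bookcase
Kitchen: Spatula   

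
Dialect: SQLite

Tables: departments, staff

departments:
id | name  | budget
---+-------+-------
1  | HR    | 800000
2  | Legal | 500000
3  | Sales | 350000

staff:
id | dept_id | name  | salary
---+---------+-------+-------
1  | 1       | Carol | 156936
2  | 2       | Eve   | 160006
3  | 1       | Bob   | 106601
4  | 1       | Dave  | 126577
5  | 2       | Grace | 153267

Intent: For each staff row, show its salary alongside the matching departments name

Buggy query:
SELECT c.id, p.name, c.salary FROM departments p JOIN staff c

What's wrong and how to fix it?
Bug: JOIN with no ON clause produces a cartesian product; every staff row pairs with every departments row

Fix: Specify the join condition linking the foreign key to the parent id

Corrected query:
SELECT c.id, p.name, c.salary FROM departments p JOIN staff c ON c.dept_id = p.id

Result:
id | name  | salary
---+-------+-------
1  | HR    | 156936
2  | Legal | 160006
3  | HR    | 106601
4  | HR    | 126577
5  | Legal | 153267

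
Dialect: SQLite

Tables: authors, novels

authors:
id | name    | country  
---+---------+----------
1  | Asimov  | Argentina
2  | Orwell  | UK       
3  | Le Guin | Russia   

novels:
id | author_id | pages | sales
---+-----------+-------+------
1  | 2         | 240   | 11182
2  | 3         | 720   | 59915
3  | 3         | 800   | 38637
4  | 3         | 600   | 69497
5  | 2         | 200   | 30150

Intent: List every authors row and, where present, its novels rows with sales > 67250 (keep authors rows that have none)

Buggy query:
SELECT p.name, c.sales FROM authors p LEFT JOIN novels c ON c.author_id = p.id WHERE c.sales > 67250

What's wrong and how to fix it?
Bug: A WHERE condition on the right-hand table after LEFT JOIN drops unmatched parents

Fix: Move the right-table condition into the ON clause so unmatched parents are kept

Corrected query:
SELECT p.name, c.sales FROM authors p LEFT JOIN novels c ON c.author_id = p.id AND c.sales > 67250

Result:
name    | sales
--------+------
Asimov  | NULL 
Orwell  | NULL 
Le Guin | 69497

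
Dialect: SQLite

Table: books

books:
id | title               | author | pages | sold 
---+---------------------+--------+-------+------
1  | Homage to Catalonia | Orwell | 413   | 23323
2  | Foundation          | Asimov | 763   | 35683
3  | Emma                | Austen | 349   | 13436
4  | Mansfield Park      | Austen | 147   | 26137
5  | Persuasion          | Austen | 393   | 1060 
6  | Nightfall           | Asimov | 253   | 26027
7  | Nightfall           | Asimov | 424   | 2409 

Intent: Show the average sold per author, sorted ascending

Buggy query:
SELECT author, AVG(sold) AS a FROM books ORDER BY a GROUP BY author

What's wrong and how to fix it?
Bug: ORDER BY appears before GROUP BY; SQL clause order requires GROUP BY first

Fix: Move ORDER BY to the end, after GROUP BY

Corrected query:
SELECT author, AVG(sold) AS a FROM books GROUP BY author ORDER BY a

Result:
author | a           
-------+-------------
Austen | 13544.333333
Asimov | 21373       
Orwell | 23323       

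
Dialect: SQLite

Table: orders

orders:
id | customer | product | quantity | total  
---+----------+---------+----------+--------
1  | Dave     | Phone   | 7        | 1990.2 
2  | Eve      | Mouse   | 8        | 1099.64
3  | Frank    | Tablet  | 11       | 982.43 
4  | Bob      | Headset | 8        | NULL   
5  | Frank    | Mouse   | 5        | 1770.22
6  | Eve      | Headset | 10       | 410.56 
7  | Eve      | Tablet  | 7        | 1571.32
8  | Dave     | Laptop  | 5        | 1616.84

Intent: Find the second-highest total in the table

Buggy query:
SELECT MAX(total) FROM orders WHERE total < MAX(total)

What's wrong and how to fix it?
Bug: MAX(total) on the right of the comparison is an aggregate-in-WHERE error

Fix: Put the inner MAX in a scalar subquery

Corrected query:
SELECT MAX(total) FROM orders WHERE total < (SELECT MAX(total) FROM orders)

Result:
MAX(total)
----------
1770.22   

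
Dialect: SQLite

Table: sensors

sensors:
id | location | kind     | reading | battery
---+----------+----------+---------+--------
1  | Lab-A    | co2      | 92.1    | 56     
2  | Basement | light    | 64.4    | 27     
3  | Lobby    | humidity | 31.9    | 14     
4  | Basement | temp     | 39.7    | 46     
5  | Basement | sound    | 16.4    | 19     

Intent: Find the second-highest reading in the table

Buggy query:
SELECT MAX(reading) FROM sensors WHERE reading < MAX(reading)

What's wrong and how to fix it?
Bug: MAX(reading) on the right of the comparison is an aggregate-in-WHERE error

Fix: Compute the overall MAX in a subquery, then take MAX of rows below it

Corrected query:
SELECT MAX(reading) FROM sensors WHERE reading < (SELECT MAX(reading) FROM sensors)

Result:
MAX(reading)
------------
64.4        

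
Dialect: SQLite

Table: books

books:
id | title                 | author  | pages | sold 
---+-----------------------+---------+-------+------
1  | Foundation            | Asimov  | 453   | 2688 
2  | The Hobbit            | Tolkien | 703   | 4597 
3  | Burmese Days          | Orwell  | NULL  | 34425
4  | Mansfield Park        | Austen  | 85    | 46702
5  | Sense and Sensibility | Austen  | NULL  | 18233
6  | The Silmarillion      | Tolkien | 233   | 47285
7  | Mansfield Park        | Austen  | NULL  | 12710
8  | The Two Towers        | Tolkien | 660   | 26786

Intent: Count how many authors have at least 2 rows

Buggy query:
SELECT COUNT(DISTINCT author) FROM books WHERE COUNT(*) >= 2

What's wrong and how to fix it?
Bug: COUNT(*) cannot appear in WHERE; the per-group count doesn't exist yet

Fix: Use a subquery that GROUPs and filters with HAVING, then count its rows

Corrected query:
SELECT COUNT(*) FROM (SELECT author FROM books GROUP BY author HAVING COUNT(*) >= 2)

Result:
COUNT(*)
--------
2       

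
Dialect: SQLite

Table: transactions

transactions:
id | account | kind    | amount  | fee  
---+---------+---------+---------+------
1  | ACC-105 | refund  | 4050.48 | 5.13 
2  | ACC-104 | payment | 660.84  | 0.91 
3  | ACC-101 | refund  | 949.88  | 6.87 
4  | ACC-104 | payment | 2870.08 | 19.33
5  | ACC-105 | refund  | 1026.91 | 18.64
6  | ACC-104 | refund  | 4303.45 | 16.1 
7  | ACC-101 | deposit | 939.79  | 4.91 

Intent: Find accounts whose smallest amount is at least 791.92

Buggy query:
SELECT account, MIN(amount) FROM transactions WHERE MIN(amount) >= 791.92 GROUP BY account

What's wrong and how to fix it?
Bug: MIN() in WHERE is a misuse of aggregate

Fix: Use HAVING for the per-group MIN condition

Corrected query:
SELECT account, MIN(amount) FROM transactions GROUP BY account HAVING MIN(amount) >= 791.92

Result:
account | MIN(amount)
--------+------------
ACC-101 | 939.79     
ACC-105 | 1026.91    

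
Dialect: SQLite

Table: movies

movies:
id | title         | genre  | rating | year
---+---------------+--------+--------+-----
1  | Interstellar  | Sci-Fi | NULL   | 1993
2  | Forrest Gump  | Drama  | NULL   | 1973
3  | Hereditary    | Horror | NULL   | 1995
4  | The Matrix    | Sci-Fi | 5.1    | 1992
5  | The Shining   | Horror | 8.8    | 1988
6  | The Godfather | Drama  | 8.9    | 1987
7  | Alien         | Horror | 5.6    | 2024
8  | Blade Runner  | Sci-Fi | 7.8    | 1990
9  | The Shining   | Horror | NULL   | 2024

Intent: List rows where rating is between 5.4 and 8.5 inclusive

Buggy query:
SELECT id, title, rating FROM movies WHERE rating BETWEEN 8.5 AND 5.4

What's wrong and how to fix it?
Bug: The bounds are reversed; BETWEEN a AND b requires a <= b to match anything

Fix: Write BETWEEN 5.4 AND 8.5

Corrected query:
SELECT id, title, rating FROM movies WHERE rating BETWEEN 5.4 AND 8.5

Result:
id | title        | rating
---+--------------+-------
7  | Alien        | 5.6   
8  | Blade Runner | 7.8   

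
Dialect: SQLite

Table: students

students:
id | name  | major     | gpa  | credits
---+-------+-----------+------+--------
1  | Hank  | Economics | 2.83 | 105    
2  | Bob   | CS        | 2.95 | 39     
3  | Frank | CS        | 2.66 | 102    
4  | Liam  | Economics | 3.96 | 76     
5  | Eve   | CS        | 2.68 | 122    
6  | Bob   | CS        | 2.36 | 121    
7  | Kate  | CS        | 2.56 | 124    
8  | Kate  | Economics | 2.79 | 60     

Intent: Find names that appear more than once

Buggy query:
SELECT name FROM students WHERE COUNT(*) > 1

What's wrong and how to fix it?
Bug: WHERE can't reference COUNT(*); aggregates are computed after WHERE

Fix: GROUP BY name, then filter groups with HAVING COUNT(*) > 1

Corrected query:
SELECT name FROM students GROUP BY name HAVING COUNT(*) > 1

Result:
name
----
Bob 
Kate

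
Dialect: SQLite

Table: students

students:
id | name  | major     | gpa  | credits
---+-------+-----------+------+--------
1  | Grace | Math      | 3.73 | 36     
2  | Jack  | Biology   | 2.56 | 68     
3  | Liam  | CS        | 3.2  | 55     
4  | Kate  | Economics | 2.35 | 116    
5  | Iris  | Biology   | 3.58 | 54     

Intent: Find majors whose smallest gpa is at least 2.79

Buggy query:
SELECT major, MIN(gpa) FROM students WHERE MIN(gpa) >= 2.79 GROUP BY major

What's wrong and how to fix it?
Bug: Aggregates like MIN are computed per group after WHERE runs

Fix: Use HAVING for the per-group MIN condition

Corrected query:
SELECT major, MIN(gpa) FROM students GROUP BY major HAVING MIN(gpa) >= 2.79

Result:
major | MIN(gpa)
------+---------
CS    | 3.2     
Math  | 3.73    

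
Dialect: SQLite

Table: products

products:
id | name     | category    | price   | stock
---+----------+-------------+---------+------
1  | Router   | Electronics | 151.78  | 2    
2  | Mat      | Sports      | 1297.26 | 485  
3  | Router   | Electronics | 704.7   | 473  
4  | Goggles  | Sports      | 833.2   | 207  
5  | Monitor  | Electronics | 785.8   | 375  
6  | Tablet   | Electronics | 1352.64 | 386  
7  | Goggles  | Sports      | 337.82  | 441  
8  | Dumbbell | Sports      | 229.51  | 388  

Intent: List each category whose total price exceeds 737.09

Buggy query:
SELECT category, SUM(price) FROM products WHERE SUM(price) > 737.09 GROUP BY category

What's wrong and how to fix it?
Bug: WHERE runs before GROUP BY, so aggregates aren't available there

Fix: Use HAVING (which filters groups after aggregation) instead of WHERE

Corrected query:
SELECT category, SUM(price) FROM products GROUP BY category HAVING SUM(price) > 737.09

Result:
category    | SUM(price)
------------+-----------
Electronics | 2994.92   
Sports      | 2697.79   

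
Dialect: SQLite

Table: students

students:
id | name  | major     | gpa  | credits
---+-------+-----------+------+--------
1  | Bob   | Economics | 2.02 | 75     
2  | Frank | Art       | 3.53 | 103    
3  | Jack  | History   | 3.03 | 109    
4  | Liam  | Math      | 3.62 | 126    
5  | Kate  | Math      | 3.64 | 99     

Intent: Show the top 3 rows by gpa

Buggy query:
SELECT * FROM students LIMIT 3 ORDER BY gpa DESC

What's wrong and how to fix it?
Bug: LIMIT must come after ORDER BY

Fix: Sort with ORDER BY, then apply LIMIT

Corrected query:
SELECT * FROM students ORDER BY gpa DESC LIMIT 3

Result:
id | name  | major | gpa  | credits
---+-------+-------+------+--------
5  | Kate  | Math  | 3.64 | 99     
4  | Liam  | Math  | 3.62 | 126    
2  | Frank | Art   | 3.53 | 103    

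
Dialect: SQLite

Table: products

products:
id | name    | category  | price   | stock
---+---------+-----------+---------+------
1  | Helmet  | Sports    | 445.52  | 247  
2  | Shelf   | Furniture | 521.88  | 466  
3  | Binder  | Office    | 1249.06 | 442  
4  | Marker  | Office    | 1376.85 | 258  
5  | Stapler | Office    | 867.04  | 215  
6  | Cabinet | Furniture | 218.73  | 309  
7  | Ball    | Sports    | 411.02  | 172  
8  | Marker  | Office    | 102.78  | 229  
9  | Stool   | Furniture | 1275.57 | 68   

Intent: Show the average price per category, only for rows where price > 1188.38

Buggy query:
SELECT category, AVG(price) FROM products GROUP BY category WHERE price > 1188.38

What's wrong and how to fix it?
Bug: WHERE cannot follow GROUP BY

Fix: Move the WHERE clause before GROUP BY

Corrected query:
SELECT category, AVG(price) FROM products WHERE price > 1188.38 GROUP BY category

Result:
category  | AVG(price)
----------+-----------
Furniture | 1275.57   
Office    | 1312.955  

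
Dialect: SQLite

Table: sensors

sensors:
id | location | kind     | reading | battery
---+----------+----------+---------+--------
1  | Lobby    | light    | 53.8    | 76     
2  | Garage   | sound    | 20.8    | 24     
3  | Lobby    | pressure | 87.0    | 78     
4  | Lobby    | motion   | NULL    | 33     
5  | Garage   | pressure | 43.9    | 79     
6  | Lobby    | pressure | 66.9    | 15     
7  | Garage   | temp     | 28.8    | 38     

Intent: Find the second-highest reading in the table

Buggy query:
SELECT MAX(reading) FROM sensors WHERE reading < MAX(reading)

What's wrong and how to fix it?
Bug: MAX(reading) on the right of the comparison is an aggregate-in-WHERE error

Fix: Compute the overall MAX in a subquery, then take MAX of rows below it

Corrected query:
SELECT MAX(reading) FROM sensors WHERE reading < (SELECT MAX(reading) FROM sensors)

Result:
MAX(reading)
------------
66.9        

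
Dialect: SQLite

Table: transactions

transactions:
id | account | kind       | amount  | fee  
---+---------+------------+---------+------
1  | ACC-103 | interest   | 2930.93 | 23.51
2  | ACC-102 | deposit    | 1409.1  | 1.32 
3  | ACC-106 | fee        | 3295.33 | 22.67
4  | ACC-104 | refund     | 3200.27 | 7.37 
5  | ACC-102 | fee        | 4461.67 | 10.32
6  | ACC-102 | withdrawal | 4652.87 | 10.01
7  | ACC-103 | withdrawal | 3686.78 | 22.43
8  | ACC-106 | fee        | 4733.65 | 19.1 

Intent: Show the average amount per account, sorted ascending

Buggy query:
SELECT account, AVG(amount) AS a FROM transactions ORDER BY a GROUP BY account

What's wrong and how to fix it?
Bug: ORDER BY appears before GROUP BY; SQL clause order requires GROUP BY first

Fix: Move ORDER BY to the end, after GROUP BY

Corrected query:
SELECT account, AVG(amount) AS a FROM transactions GROUP BY account ORDER BY a

Result:
account | a       
--------+---------
ACC-104 | 3200.27 
ACC-103 | 3308.855
ACC-102 | 3507.88 
ACC-106 | 4014.49 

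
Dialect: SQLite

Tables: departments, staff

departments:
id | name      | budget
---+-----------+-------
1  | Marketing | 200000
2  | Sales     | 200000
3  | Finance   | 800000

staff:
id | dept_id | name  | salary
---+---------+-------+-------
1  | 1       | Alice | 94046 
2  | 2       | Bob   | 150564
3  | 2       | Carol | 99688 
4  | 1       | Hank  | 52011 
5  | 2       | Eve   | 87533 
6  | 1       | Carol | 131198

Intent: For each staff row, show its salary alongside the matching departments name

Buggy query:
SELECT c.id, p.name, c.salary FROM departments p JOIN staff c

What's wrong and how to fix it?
Bug: Missing join condition: each staff row is matched to all departments rows instead of just its own

Fix: Specify the join condition linking the foreign key to the parent id

Corrected query:
SELECT c.id, p.name, c.salary FROM departments p JOIN staff c ON c.dept_id = p.id

Result:
id | name      | salary
---+-----------+-------
1  | Marketing | 94046 
2  | Sales     | 150564
3  | Sales     | 99688 
4  | Marketing | 52011 
5  | Sales     | 87533 
6  | Marketing | 131198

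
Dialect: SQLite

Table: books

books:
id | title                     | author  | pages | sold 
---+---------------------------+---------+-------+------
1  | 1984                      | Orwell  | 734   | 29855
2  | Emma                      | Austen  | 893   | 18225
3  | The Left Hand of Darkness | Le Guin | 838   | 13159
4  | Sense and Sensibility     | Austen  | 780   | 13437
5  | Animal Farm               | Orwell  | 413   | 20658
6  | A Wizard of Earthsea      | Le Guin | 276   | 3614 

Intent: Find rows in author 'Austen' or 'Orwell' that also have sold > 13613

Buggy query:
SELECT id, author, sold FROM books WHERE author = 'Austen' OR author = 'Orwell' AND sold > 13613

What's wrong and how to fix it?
Bug: AND binds tighter than OR, so this parses as author = 'Austen' OR (author = 'Orwell' AND sold > 13613)

Fix: Add parentheses around the OR so the AND applies to both alternatives

Corrected query:
SELECT id, author, sold FROM books WHERE (author = 'Austen' OR author = 'Orwell') AND sold > 13613

Result:
id | author | sold 
---+--------+------
1  | Orwell | 29855
2  | Austen | 18225
5  | Orwell | 20658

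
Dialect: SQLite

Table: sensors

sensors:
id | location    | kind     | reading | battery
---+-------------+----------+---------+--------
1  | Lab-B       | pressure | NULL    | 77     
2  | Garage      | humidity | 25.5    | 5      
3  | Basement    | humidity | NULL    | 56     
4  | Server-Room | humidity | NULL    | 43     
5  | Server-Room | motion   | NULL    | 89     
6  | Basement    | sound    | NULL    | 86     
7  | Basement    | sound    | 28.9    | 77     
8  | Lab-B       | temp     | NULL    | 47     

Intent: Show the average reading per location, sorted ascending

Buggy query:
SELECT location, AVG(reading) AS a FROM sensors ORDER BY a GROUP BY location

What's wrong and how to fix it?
Bug: GROUP BY must precede ORDER BY

Fix: Reorder: SELECT … FROM … GROUP BY … ORDER BY …

Corrected query:
SELECT location, AVG(reading) AS a FROM sensors GROUP BY location ORDER BY a

Result:
location    | a   
------------+-----
Lab-B       | NULL
Server-Room | NULL
Garage      | 25.5
Basement    | 28.9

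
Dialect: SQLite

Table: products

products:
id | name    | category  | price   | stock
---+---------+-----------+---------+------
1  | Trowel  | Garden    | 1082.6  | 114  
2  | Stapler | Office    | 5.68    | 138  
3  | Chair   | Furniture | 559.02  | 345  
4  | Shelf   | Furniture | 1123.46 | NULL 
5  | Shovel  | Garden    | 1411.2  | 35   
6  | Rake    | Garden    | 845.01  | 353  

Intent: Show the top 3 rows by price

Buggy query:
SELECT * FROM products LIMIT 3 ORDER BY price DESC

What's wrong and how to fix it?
Bug: ORDER BY cannot follow LIMIT; LIMIT is the final clause

Fix: Swap the clauses: ORDER BY first, then LIMIT

Corrected query:
SELECT * FROM products ORDER BY price DESC LIMIT 3

Result:
id | name   | category  | price   | stock
---+--------+-----------+---------+------
5  | Shovel | Garden    | 1411.2  | 35   
4  | Shelf  | Furniture | 1123.46 | NULL 
1  | Trowel | Garden    | 1082.6  | 114  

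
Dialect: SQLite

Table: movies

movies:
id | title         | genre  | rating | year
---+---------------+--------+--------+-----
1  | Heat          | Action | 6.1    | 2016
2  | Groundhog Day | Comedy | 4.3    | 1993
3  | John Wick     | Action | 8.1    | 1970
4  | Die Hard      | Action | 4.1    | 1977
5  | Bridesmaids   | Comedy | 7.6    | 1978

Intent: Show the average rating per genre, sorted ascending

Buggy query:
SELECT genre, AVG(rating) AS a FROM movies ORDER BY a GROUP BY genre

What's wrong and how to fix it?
Bug: GROUP BY must precede ORDER BY

Fix: Move ORDER BY to the end, after GROUP BY

Corrected query:
SELECT genre, AVG(rating) AS a FROM movies GROUP BY genre ORDER BY a

Result:
genre  | a   
-------+-----
Comedy | 5.95
Action | 6.1 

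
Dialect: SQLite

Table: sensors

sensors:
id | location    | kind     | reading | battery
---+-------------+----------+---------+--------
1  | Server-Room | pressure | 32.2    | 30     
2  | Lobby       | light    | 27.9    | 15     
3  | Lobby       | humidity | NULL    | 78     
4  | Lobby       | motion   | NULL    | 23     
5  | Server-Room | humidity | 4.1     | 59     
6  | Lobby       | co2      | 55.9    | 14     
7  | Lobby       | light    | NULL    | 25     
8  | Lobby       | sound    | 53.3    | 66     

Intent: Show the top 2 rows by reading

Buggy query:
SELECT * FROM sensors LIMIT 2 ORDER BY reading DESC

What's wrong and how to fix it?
Bug: ORDER BY cannot follow LIMIT; LIMIT is the final clause

Fix: Swap the clauses: ORDER BY first, then LIMIT

Corrected query:
SELECT * FROM sensors ORDER BY reading DESC LIMIT 2

Result:
id | location | kind  | reading | battery
---+----------+-------+---------+--------
6  | Lobby    | co2   | 55.9    | 14     
8  | Lobby    | sound | 53.3    | 66     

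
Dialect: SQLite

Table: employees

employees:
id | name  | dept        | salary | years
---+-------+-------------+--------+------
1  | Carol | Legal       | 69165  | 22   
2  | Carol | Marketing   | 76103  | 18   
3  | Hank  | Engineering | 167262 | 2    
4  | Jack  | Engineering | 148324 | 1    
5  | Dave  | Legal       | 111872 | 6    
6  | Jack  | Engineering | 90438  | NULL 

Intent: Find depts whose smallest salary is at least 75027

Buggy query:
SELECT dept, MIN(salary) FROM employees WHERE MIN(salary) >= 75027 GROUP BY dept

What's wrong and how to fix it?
Bug: MIN() in WHERE is a misuse of aggregate

Fix: Replace WHERE with HAVING after the GROUP BY

Corrected query:
SELECT dept, MIN(salary) FROM employees GROUP BY dept HAVING MIN(salary) >= 75027

Result:
dept        | MIN(salary)
------------+------------
Engineering | 90438      
Marketing   | 76103      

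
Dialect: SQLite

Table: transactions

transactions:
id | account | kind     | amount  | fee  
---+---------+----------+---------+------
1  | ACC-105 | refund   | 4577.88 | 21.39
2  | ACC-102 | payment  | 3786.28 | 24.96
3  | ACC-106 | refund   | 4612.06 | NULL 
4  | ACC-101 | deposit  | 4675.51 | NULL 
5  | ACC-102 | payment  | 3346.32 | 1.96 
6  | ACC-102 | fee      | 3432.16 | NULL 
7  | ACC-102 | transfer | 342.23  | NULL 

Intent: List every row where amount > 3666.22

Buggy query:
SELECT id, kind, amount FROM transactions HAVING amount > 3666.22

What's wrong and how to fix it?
Bug: HAVING filters the output of aggregation, but this query has no GROUP BY and no aggregate functions, so SQLite rejects it (HAVING clause on a non-aggregate query); the condition here is per row

Fix: Use WHERE for row-level filtering

Corrected query:
SELECT id, kind, amount FROM transactions WHERE amount > 3666.22

Result:
id | kind    | amount 
---+---------+--------
1  | refund  | 4577.88
2  | payment | 3786.28
3  | refund  | 4612.06
4  | deposit | 4675.51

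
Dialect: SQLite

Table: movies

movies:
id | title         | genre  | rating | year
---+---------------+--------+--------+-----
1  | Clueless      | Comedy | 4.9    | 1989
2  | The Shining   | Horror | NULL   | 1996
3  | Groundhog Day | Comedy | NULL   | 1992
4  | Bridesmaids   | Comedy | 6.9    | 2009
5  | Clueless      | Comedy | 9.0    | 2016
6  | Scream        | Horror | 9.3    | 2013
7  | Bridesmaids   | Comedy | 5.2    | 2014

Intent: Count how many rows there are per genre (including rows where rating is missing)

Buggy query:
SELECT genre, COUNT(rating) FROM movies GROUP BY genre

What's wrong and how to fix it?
Bug: COUNT(column) counts non-NULL values only; rows with NULL rating aren't counted

Fix: Replace COUNT(rating) with COUNT(*)

Corrected query:
SELECT genre, COUNT(*) FROM movies GROUP BY genre

Result:
genre  | COUNT(*)
-------+---------
Comedy | 5       
Horror | 2       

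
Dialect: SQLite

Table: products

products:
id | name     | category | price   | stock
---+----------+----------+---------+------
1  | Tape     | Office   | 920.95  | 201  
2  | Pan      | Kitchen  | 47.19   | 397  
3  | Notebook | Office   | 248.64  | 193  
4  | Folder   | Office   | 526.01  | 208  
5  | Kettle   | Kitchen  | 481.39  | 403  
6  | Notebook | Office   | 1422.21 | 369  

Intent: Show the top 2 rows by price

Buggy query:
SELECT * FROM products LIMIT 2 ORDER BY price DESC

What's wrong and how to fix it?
Bug: LIMIT must come after ORDER BY

Fix: Swap the clauses: ORDER BY first, then LIMIT

Corrected query:
SELECT * FROM products ORDER BY price DESC LIMIT 2

Result:
id | name     | category | price   | stock
---+----------+----------+---------+------
6  | Notebook | Office   | 1422.21 | 369  
1  | Tape     | Office   | 920.95  | 201  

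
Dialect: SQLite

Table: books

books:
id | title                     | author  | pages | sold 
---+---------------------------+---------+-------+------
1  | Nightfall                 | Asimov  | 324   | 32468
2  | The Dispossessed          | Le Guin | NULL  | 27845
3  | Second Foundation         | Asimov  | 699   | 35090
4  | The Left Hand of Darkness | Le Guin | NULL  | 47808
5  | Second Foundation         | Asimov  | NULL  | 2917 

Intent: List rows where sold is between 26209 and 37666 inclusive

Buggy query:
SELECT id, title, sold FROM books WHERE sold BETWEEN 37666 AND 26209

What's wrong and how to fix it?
Bug: The bounds are reversed; BETWEEN a AND b requires a <= b to match anything

Fix: Write BETWEEN 26209 AND 37666

Corrected query:
SELECT id, title, sold FROM books WHERE sold BETWEEN 26209 AND 37666

Result:
id | title             | sold 
---+-------------------+------
1  | Nightfall         | 32468
2  | The Dispossessed  | 27845
3  | Second Foundation | 35090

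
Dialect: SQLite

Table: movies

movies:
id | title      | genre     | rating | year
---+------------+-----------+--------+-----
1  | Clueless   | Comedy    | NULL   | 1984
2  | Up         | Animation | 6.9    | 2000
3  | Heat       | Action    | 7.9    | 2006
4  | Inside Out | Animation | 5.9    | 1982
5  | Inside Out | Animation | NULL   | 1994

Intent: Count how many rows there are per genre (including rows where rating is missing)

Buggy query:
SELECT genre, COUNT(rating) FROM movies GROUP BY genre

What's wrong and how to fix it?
Bug: COUNT(rating) skips NULLs, so groups with missing rating are undercounted

Fix: Replace COUNT(rating) with COUNT(*)

Corrected query:
SELECT genre, COUNT(*) FROM movies GROUP BY genre

Result:
genre     | COUNT(*)
----------+---------
Action    | 1       
Animation | 3       
Comedy    | 1       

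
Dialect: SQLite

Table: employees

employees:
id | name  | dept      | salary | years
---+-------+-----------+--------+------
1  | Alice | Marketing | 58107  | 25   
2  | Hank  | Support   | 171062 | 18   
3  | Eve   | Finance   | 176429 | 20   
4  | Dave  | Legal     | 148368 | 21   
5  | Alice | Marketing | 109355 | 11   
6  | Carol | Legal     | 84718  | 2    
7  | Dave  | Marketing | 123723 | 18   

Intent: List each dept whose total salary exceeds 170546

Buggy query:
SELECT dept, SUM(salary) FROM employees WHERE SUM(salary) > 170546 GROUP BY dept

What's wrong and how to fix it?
Bug: SUM(salary) is an aggregate, but WHERE filters rows before aggregation

Fix: Use HAVING (which filters groups after aggregation) instead of WHERE

Corrected query:
SELECT dept, SUM(salary) FROM employees GROUP BY dept HAVING SUM(salary) > 170546

Result:
dept      | SUM(salary)
----------+------------
Finance   | 176429     
Legal     | 233086     
Marketing | 291185     
Support   | 171062     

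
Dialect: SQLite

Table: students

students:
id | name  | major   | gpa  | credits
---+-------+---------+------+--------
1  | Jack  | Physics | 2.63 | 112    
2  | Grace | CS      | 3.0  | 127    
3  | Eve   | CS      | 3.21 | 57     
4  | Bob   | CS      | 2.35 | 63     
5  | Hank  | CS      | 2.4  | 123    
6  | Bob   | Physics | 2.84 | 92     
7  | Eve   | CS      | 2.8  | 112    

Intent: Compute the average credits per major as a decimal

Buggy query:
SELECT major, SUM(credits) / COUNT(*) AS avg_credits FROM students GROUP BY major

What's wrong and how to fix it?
Bug: Both operands are integers, so '/' performs integer division and truncates

Fix: Cast one side to REAL so the division keeps the fractional part

Corrected query:
SELECT major, SUM(credits) * 1.0 / COUNT(*) AS avg_credits FROM students GROUP BY major

Result:
major   | avg_credits
--------+------------
CS      | 96.4       
Physics | 102        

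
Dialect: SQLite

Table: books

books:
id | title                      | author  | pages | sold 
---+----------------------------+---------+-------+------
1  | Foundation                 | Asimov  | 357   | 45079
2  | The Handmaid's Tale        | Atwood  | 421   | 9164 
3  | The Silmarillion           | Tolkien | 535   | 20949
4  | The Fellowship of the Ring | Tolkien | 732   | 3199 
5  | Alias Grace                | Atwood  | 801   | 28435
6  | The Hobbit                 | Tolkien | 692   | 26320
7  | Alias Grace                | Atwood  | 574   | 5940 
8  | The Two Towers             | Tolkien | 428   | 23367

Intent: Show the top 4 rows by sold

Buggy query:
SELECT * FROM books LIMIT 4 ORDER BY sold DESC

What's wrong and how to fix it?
Bug: LIMIT must come after ORDER BY

Fix: Swap the clauses: ORDER BY first, then LIMIT

Corrected query:
SELECT * FROM books ORDER BY sold DESC LIMIT 4

Result:
id | title          | author  | pages | sold 
---+----------------+---------+-------+------
1  | Foundation     | Asimov  | 357   | 45079
5  | Alias Grace    | Atwood  | 801   | 28435
6  | The Hobbit     | Tolkien | 692   | 26320
8  | The Two Towers | Tolkien | 428   | 23367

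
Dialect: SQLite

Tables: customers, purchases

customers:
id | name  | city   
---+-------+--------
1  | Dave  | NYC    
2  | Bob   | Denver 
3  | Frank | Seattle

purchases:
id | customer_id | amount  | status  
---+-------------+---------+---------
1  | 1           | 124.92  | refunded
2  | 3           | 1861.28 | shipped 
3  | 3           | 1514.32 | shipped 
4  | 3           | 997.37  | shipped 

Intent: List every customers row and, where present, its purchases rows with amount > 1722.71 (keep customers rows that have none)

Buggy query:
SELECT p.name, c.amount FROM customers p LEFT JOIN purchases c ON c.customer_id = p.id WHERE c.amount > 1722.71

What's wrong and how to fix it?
Bug: A WHERE condition on the right-hand table after LEFT JOIN drops unmatched parents

Fix: Move the right-table condition into the ON clause so unmatched parents are kept

Corrected query:
SELECT p.name, c.amount FROM customers p LEFT JOIN purchases c ON c.customer_id = p.id AND c.amount > 1722.71

Result:
name  | amount 
------+--------
Dave  | NULL   
Bob   | NULL   
Frank | 1861.28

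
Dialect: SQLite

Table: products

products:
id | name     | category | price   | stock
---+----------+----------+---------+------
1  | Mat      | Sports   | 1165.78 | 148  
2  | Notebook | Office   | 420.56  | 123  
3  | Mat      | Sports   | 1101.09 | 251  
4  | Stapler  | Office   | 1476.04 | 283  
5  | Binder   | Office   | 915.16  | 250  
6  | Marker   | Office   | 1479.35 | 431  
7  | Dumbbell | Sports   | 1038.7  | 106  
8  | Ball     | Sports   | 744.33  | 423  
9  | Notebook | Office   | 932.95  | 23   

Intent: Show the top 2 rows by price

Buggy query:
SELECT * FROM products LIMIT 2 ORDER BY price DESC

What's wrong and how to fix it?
Bug: ORDER BY cannot follow LIMIT; LIMIT is the final clause

Fix: Swap the clauses: ORDER BY first, then LIMIT

Corrected query:
SELECT * FROM products ORDER BY price DESC LIMIT 2

Result:
id | name    | category | price   | stock
---+---------+----------+---------+------
6  | Marker  | Office   | 1479.35 | 431  
4  | Stapler | Office   | 1476.04 | 283  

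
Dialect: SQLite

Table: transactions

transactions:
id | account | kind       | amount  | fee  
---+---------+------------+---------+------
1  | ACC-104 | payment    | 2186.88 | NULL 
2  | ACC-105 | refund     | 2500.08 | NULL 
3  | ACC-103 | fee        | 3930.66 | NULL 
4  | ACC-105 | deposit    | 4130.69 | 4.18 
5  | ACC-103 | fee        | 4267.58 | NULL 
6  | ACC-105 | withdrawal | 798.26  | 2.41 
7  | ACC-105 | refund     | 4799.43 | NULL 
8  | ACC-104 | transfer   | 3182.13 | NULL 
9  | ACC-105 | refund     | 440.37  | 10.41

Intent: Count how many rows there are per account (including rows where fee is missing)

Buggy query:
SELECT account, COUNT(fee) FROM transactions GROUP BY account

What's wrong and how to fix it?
Bug: COUNT(column) counts non-NULL values only; rows with NULL fee aren't counted

Fix: Use COUNT(*) to count all rows regardless of NULL

Corrected query:
SELECT account, COUNT(*) FROM transactions GROUP BY account

Result:
account | COUNT(*)
--------+---------
ACC-103 | 2       
ACC-104 | 2       
ACC-105 | 5       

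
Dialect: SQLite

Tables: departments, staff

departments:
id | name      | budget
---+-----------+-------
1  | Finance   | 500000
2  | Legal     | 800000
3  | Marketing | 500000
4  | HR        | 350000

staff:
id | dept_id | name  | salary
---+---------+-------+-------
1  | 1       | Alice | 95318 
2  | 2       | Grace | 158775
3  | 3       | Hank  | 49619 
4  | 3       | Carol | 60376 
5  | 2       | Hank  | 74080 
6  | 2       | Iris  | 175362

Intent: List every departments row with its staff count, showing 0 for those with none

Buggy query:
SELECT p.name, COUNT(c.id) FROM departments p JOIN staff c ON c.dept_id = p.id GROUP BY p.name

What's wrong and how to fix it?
Bug: INNER JOIN drops departments rows that have no matching staff rows

Fix: Switch to LEFT JOIN to retain unmatched parent rows

Corrected query:
SELECT p.name, COUNT(c.id) FROM departments p LEFT JOIN staff c ON c.dept_id = p.id GROUP BY p.name

Result:
name      | COUNT(c.id)
----------+------------
Finance   | 1          
HR        | 0          
Legal     | 3          
Marketing | 2          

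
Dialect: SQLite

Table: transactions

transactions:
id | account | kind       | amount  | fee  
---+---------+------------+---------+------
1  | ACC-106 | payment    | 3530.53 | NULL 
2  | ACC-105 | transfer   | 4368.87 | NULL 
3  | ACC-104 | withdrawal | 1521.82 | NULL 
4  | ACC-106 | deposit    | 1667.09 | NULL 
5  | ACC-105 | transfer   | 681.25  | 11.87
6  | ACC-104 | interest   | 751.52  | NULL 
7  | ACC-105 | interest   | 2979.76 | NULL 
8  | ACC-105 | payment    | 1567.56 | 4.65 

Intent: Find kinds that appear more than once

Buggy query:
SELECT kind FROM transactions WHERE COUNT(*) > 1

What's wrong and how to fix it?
Bug: COUNT(*) is an aggregate and cannot be used in WHERE

Fix: Group first, then use HAVING for the count condition

Corrected query:
SELECT kind FROM transactions GROUP BY kind HAVING COUNT(*) > 1

Result:
kind    
--------
interest
payment 
transfer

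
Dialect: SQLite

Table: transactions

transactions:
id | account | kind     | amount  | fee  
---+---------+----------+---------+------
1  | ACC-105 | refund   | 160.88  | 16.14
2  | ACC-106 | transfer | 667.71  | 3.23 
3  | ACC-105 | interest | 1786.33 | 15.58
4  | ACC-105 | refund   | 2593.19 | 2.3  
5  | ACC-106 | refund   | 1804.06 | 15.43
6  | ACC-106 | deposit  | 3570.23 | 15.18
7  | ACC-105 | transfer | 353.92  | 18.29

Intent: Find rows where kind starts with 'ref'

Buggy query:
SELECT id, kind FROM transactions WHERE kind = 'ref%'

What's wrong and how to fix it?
Bug: '=' compares the literal string including the % character; pattern matching needs LIKE

Fix: Replace '=' with LIKE so 'ref%' is treated as a pattern

Corrected query:
SELECT id, kind FROM transactions WHERE kind LIKE 'ref%'

Result:
id | kind  
---+-------
1  | refund
4  | refund
5  | refund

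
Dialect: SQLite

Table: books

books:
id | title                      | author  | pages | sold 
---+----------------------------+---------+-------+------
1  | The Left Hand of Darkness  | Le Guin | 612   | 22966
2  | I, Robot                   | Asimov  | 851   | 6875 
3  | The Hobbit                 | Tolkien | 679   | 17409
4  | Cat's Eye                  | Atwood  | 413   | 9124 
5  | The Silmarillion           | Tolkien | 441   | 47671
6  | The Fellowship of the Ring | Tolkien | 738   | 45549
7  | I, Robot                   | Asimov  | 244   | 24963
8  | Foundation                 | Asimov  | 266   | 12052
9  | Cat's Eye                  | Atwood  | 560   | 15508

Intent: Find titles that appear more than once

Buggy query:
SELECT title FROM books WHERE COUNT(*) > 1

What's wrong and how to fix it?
Bug: COUNT(*) is an aggregate and cannot be used in WHERE

Fix: Group first, then use HAVING for the count condition

Corrected query:
SELECT title FROM books GROUP BY title HAVING COUNT(*) > 1

Result:
title    
---------
Cat's Eye
I, Robot 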